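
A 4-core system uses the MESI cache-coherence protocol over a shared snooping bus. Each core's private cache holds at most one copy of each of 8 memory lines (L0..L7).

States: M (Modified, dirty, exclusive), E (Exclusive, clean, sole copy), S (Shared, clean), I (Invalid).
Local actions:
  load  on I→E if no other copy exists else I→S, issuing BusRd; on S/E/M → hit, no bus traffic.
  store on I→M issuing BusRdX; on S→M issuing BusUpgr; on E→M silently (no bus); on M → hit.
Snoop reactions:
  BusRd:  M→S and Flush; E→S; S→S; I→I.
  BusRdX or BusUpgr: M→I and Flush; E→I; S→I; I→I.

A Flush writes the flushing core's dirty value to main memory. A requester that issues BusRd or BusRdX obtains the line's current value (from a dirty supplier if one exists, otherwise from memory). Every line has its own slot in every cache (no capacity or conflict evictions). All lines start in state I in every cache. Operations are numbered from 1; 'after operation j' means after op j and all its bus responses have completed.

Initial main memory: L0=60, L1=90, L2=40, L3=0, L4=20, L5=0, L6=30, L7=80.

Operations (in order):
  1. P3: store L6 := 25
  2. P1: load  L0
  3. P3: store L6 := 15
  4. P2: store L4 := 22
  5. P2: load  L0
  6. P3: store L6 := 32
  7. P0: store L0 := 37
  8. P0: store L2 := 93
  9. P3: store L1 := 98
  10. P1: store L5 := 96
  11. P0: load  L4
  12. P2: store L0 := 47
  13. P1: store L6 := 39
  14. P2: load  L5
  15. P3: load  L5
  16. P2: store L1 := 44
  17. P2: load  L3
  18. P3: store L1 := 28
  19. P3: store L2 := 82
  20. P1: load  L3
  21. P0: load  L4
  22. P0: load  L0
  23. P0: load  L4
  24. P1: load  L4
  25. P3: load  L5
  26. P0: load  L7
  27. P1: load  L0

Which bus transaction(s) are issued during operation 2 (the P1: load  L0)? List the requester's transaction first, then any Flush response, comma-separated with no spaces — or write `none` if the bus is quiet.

bus = BusRd

  op1 P3: store L6 := 25 → I/I/I/M on L6; bus BusRdX; mem=30
  op2 P1: load  L0 → I/E/I/I on L0; bus BusRd; mem=60
  op3 P3: store L6 := 15 → I/I/I/M on L6; bus (none); mem=30
  op4 P2: store L4 := 22 → I/I/M/I on L4; bus BusRdX; mem=20
  op5 P2: load  L0 → I/S/S/I on L0; bus BusRd; mem=60
  op6 P3: store L6 := 32 → I/I/I/M on L6; bus (none); mem=30
  op7 P0: store L0 := 37 → M/I/I/I on L0; bus BusRdX; mem=60
  op8 P0: store L2 := 93 → M/I/I/I on L2; bus BusRdX; mem=40
  op9 P3: store L1 := 98 → I/I/I/M on L1; bus BusRdX; mem=90
  op10 P1: store L5 := 96 → I/M/I/I on L5; bus BusRdX; mem=0
  op11 P0: load  L4 → S/I/S/I on L4; bus BusRd Flush; mem=22
  op12 P2: store L0 := 47 → I/I/M/I on L0; bus BusRdX Flush; mem=37
  op13 P1: store L6 := 39 → I/M/I/I on L6; bus BusRdX Flush; mem=32
  op14 P2: load  L5 → I/S/S/I on L5; bus BusRd Flush; mem=96
  op15 P3: load  L5 → I/S/S/S on L5; bus BusRd; mem=96
  op16 P2: store L1 := 44 → I/I/M/I on L1; bus BusRdX Flush; mem=98
  op17 P2: load  L3 → I/I/E/I on L3; bus BusRd; mem=0
  op18 P3: store L1 := 28 → I/I/I/M on L1; bus BusRdX Flush; mem=44
  op19 P3: store L2 := 82 → I/I/I/M on L2; bus BusRdX Flush; mem=93
  op20 P1: load  L3 → I/S/S/I on L3; bus BusRd; mem=0
  op21 P0: load  L4 → S/I/S/I on L4; bus (none); mem=22
  op22 P0: load  L0 → S/I/S/I on L0; bus BusRd Flush; mem=47
  op23 P0: load  L4 → S/I/S/I on L4; bus (none); mem=22
  op24 P1: load  L4 → S/S/S/I on L4; bus BusRd; mem=22
  op25 P3: load  L5 → I/S/S/S on L5; bus (none); mem=96
  op26 P0: load  L7 → E/I/I/I on L7; bus BusRd; mem=80
  op27 P1: load  L0 → S/S/S/I on L0; bus BusRd; mem=47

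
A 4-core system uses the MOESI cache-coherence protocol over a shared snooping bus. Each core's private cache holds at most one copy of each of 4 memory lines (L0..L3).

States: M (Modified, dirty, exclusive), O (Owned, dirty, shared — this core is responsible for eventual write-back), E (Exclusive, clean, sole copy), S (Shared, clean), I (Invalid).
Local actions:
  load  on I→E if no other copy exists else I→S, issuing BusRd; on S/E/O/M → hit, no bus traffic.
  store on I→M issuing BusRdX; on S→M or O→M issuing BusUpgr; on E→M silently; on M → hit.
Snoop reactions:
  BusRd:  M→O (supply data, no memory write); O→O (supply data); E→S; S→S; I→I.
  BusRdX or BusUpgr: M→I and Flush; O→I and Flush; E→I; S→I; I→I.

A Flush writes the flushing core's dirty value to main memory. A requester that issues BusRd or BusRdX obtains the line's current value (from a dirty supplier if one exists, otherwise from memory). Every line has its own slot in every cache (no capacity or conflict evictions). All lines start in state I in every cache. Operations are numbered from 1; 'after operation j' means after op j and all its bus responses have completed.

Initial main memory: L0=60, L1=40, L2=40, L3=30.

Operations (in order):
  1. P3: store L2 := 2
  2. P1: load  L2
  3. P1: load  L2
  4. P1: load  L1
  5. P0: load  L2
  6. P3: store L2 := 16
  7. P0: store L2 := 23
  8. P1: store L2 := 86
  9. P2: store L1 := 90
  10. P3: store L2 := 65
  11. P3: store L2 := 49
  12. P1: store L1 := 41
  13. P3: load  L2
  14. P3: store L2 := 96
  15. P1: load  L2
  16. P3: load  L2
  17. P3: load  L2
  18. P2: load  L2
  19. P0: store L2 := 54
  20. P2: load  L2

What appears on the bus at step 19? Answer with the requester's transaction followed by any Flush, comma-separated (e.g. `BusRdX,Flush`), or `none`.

1. P3: store L2 := 2  bus=[BusRdX]  L2: P0=I P1=I P2=I P3=M  mem[L2]=40
2. P1: load  L2  bus=[BusRd]  L2: P0=I P1=S P2=I P3=O  mem[L2]=40
3. P1: load  L2  bus=[-]  L2: P0=I P1=S P2=I P3=O  mem[L2]=40
4. P1: load  L1  bus=[BusRd]  L1: P0=I P1=E P2=I P3=I  mem[L1]=40
5. P0: load  L2  bus=[BusRd]  L2: P0=S P1=S P2=I P3=O  mem[L2]=40
6. P3: store L2 := 16  bus=[BusUpgr]  L2: P0=I P1=I P2=I P3=M  mem[L2]=40
7. P0: store L2 := 23  bus=[BusRdX,Flush]  L2: P0=M P1=I P2=I P3=I  mem[L2]=16
8. P1: store L2 := 86  bus=[BusRdX,Flush]  L2: P0=I P1=M P2=I P3=I  mem[L2]=23
9. P2: store L1 := 90  bus=[BusRdX]  L1: P0=I P1=I P2=M P3=I  mem[L1]=40
10. P3: store L2 := 65  bus=[BusRdX,Flush]  L2: P0=I P1=I P2=I P3=M  mem[L2]=86
11. P3: store L2 := 49  bus=[-]  L2: P0=I P1=I P2=I P3=M  mem[L2]=86
12. P1: store L1 := 41  bus=[BusRdX,Flush]  L1: P0=I P1=M P2=I P3=I  mem[L1]=90
13. P3: load  L2  bus=[-]  L2: P0=I P1=I P2=I P3=M  mem[L2]=86
14. P3: store L2 := 96  bus=[-]  L2: P0=I P1=I P2=I P3=M  mem[L2]=86
15. P1: load  L2  bus=[BusRd]  L2: P0=I P1=S P2=I P3=O  mem[L2]=86
16. P3: load  L2  bus=[-]  L2: P0=I P1=S P2=I P3=O  mem[L2]=86
17. P3: load  L2  bus=[-]  L2: P0=I P1=S P2=I P3=O  mem[L2]=86
18. P2: load  L2  bus=[BusRd]  L2: P0=I P1=S P2=S P3=O  mem[L2]=86
19. P0: store L2 := 54  bus=[BusRdX,Flush]  L2: P0=M P1=I P2=I P3=I  mem[L2]=96
20. P2: load  L2  bus=[BusRd]  L2: P0=O P1=I P2=S P3=I  mem[L2]=96

bus = BusRdX,Flush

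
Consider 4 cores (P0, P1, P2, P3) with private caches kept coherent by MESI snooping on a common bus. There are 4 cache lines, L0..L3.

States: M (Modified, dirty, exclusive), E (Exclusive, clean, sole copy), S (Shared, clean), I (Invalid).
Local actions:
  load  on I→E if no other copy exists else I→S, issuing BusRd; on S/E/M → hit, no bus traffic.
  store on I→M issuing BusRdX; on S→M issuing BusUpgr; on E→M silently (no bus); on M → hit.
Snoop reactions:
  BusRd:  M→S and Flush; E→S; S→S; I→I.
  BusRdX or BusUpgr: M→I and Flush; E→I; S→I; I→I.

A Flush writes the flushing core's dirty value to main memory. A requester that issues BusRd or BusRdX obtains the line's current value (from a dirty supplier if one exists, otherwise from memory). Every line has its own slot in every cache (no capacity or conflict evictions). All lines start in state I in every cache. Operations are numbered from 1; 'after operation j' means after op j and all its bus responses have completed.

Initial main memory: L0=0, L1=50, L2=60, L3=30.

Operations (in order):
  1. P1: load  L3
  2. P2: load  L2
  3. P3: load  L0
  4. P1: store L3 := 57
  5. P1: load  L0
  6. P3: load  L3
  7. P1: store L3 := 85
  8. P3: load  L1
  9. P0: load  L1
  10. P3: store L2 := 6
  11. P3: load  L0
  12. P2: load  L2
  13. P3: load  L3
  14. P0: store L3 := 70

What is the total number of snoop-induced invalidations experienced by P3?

1. P1: load  L3  bus=[BusRd]  L3: P0=I P1=E P2=I P3=I  mem[L3]=30
2. P2: load  L2  bus=[BusRd]  L2: P0=I P1=I P2=E P3=I  mem[L2]=60
3. P3: load  L0  bus=[BusRd]  L0: P0=I P1=I P2=I P3=E  mem[L0]=0
4. P1: store L3 := 57  bus=[-]  L3: P0=I P1=M P2=I P3=I  mem[L3]=30
5. P1: load  L0  bus=[BusRd]  L0: P0=I P1=S P2=I P3=S  mem[L0]=0
6. P3: load  L3  bus=[BusRd,Flush]  L3: P0=I P1=S P2=I P3=S  mem[L3]=57
7. P1: store L3 := 85  bus=[BusUpgr]  L3: P0=I P1=M P2=I P3=I  mem[L3]=57
8. P3: load  L1  bus=[BusRd]  L1: P0=I P1=I P2=I P3=E  mem[L1]=50
9. P0: load  L1  bus=[BusRd]  L1: P0=S P1=I P2=I P3=S  mem[L1]=50
10. P3: store L2 := 6  bus=[BusRdX]  L2: P0=I P1=I P2=I P3=M  mem[L2]=60
11. P3: load  L0  bus=[-]  L0: P0=I P1=S P2=I P3=S  mem[L0]=0
12. P2: load  L2  bus=[BusRd,Flush]  L2: P0=I P1=I P2=S P3=S  mem[L2]=6
13. P3: load  L3  bus=[BusRd,Flush]  L3: P0=I P1=S P2=I P3=S  mem[L3]=85
14. P0: store L3 := 70  bus=[BusRdX]  L3: P0=M P1=I P2=I P3=I  mem[L3]=85

invalidations = 2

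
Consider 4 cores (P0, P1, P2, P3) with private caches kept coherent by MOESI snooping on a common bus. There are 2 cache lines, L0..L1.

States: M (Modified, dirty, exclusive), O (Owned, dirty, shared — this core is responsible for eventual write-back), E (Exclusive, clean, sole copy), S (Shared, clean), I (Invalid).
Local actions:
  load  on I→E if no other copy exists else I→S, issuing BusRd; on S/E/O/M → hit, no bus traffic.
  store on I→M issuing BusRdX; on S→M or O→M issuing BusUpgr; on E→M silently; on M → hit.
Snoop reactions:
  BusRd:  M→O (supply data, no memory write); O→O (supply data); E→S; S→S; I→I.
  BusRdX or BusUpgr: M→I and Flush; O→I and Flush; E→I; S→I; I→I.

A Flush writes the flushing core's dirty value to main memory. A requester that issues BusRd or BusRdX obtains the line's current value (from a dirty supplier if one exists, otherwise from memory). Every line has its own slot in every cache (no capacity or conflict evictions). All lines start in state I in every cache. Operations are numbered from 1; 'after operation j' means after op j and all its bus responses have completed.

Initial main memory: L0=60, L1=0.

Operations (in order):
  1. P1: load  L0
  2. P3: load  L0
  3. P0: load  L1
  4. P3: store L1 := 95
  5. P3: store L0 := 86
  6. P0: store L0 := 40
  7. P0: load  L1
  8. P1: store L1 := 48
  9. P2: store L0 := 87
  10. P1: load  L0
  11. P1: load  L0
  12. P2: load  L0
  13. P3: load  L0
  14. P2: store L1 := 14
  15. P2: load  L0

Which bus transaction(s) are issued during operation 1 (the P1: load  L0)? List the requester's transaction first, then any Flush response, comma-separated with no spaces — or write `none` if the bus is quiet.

  op1 P1: load  L0 → I/E/I/I on L0; bus BusRd; mem=60
  op2 P3: load  L0 → I/S/I/S on L0; bus BusRd; mem=60
  op3 P0: load  L1 → E/I/I/I on L1; bus BusRd; mem=0
  op4 P3: store L1 := 95 → I/I/I/M on L1; bus BusRdX; mem=0
  op5 P3: store L0 := 86 → I/I/I/M on L0; bus BusUpgr; mem=60
  op6 P0: store L0 := 40 → M/I/I/I on L0; bus BusRdX Flush; mem=86
  op7 P0: load  L1 → S/I/I/O on L1; bus BusRd; mem=0
  op8 P1: store L1 := 48 → I/M/I/I on L1; bus BusRdX Flush; mem=95
  op9 P2: store L0 := 87 → I/I/M/I on L0; bus BusRdX Flush; mem=40
  op10 P1: load  L0 → I/S/O/I on L0; bus BusRd; mem=40
  op11 P1: load  L0 → I/S/O/I on L0; bus (none); mem=40
  op12 P2: load  L0 → I/S/O/I on L0; bus (none); mem=40
  op13 P3: load  L0 → I/S/O/S on L0; bus BusRd; mem=40
  op14 P2: store L1 := 14 → I/I/M/I on L1; bus BusRdX Flush; mem=48
  op15 P2: load  L0 → I/S/O/S on L0; bus (none); mem=40

bus = BusRd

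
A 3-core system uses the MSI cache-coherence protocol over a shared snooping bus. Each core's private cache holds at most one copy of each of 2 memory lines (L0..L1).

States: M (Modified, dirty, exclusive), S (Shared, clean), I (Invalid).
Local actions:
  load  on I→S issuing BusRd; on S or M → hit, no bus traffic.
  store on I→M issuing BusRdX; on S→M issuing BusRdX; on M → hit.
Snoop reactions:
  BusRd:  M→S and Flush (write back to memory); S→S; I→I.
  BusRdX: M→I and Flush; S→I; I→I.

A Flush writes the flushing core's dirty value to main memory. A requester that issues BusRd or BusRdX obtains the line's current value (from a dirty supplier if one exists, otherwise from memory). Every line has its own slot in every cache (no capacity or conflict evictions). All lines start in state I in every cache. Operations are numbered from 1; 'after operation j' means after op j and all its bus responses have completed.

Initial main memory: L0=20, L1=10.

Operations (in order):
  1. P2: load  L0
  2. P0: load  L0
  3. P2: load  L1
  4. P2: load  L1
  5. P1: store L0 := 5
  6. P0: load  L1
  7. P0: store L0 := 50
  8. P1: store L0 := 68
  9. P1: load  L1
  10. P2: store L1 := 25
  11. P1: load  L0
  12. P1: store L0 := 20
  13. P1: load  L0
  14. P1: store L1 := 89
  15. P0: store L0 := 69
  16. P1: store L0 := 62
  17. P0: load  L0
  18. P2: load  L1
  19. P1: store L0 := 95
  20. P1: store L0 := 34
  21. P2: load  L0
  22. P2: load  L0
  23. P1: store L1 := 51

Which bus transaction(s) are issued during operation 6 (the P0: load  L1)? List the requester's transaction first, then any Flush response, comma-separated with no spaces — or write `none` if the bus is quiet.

  op1 P2: load  L0 → I/I/S on L0; bus BusRd; mem=20
  op2 P0: load  L0 → S/I/S on L0; bus BusRd; mem=20
  op3 P2: load  L1 → I/I/S on L1; bus BusRd; mem=10
  op4 P2: load  L1 → I/I/S on L1; bus (none); mem=10
  op5 P1: store L0 := 5 → I/M/I on L0; bus BusRdX; mem=20
  op6 P0: load  L1 → S/I/S on L1; bus BusRd; mem=10
  op7 P0: store L0 := 50 → M/I/I on L0; bus BusRdX Flush; mem=5
  op8 P1: store L0 := 68 → I/M/I on L0; bus BusRdX Flush; mem=50
  op9 P1: load  L1 → S/S/S on L1; bus BusRd; mem=10
  op10 P2: store L1 := 25 → I/I/M on L1; bus BusRdX; mem=10
  op11 P1: load  L0 → I/M/I on L0; bus (none); mem=50
  op12 P1: store L0 := 20 → I/M/I on L0; bus (none); mem=50
  op13 P1: load  L0 → I/M/I on L0; bus (none); mem=50
  op14 P1: store L1 := 89 → I/M/I on L1; bus BusRdX Flush; mem=25
  op15 P0: store L0 := 69 → M/I/I on L0; bus BusRdX Flush; mem=20
  op16 P1: store L0 := 62 → I/M/I on L0; bus BusRdX Flush; mem=69
  op17 P0: load  L0 → S/S/I on L0; bus BusRd Flush; mem=62
  op18 P2: load  L1 → I/S/S on L1; bus BusRd Flush; mem=89
  op19 P1: store L0 := 95 → I/M/I on L0; bus BusRdX; mem=62
  op20 P1: store L0 := 34 → I/M/I on L0; bus (none); mem=62
  op21 P2: load  L0 → I/S/S on L0; bus BusRd Flush; mem=34
  op22 P2: load  L0 → I/S/S on L0; bus (none); mem=34
  op23 P1: store L1 := 51 → I/M/I on L1; bus BusRdX; mem=89

bus = BusRd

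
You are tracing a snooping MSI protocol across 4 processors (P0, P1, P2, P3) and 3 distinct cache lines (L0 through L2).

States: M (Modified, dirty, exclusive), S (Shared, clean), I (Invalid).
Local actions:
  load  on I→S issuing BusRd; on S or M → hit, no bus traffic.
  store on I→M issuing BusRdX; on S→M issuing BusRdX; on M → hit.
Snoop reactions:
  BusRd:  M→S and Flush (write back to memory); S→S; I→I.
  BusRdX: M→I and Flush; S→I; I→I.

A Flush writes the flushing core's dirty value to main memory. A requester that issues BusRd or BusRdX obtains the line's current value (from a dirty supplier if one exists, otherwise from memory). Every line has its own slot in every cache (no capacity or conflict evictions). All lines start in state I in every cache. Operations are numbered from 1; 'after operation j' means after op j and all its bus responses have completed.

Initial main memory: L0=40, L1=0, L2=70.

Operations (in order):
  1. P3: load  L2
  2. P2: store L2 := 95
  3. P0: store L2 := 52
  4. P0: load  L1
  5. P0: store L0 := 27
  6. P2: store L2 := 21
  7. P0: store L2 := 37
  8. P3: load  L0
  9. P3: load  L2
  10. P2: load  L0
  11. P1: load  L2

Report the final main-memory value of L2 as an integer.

memory[L2] = 37

step 1: P3: load  L2  ⟶  IIIS  (L2)  txn=BusRd  M[L2]=70
step 2: P2: store L2 := 95  ⟶  IIMI  (L2)  txn=BusRdX  M[L2]=70
step 3: P0: store L2 := 52  ⟶  MIII  (L2)  txn=BusRdX+Flush  M[L2]=95
step 4: P0: load  L1  ⟶  SIII  (L1)  txn=BusRd  M[L1]=0
step 5: P0: store L0 := 27  ⟶  MIII  (L0)  txn=BusRdX  M[L0]=40
step 6: P2: store L2 := 21  ⟶  IIMI  (L2)  txn=BusRdX+Flush  M[L2]=52
step 7: P0: store L2 := 37  ⟶  MIII  (L2)  txn=BusRdX+Flush  M[L2]=21
step 8: P3: load  L0  ⟶  SIIS  (L0)  txn=BusRd+Flush  M[L0]=27
step 9: P3: load  L2  ⟶  SIIS  (L2)  txn=BusRd+Flush  M[L2]=37
step 10: P2: load  L0  ⟶  SISS  (L0)  txn=BusRd  M[L0]=27
step 11: P1: load  L2  ⟶  SSIS  (L2)  txn=BusRd  M[L2]=37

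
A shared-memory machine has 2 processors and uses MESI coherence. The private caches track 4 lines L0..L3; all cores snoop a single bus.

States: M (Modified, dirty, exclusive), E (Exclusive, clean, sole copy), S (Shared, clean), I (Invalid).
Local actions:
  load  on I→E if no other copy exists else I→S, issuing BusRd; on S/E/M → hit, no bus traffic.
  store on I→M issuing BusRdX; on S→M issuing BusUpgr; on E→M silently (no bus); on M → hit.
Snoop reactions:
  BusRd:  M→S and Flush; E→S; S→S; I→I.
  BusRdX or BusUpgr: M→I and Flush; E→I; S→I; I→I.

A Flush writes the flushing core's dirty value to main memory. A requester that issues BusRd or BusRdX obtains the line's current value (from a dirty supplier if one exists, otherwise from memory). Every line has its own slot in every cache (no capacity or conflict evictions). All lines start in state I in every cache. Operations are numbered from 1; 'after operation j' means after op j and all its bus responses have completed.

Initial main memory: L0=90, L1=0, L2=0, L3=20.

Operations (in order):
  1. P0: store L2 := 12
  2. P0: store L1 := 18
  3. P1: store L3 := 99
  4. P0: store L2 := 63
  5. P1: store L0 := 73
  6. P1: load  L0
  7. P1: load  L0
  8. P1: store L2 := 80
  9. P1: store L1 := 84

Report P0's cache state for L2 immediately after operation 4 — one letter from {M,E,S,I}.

[1] P0: store L2 := 12 | P0:M(12), P1:I | bus: BusRdX
[2] P0: store L1 := 18 | P0:M(18), P1:I | bus: BusRdX
[3] P1: store L3 := 99 | P0:I, P1:M(99) | bus: BusRdX
[4] P0: store L2 := 63 | P0:M(63), P1:I | bus: none
[5] P1: store L0 := 73 | P0:I, P1:M(73) | bus: BusRdX
[6] P1: load  L0 | P0:I, P1:M(73) | bus: none
[7] P1: load  L0 | P0:I, P1:M(73) | bus: none
[8] P1: store L2 := 80 | P0:I, P1:M(80) | bus: BusRdX,Flush
[9] P1: store L1 := 84 | P0:I, P1:M(84) | bus: BusRdX,Flush

state = M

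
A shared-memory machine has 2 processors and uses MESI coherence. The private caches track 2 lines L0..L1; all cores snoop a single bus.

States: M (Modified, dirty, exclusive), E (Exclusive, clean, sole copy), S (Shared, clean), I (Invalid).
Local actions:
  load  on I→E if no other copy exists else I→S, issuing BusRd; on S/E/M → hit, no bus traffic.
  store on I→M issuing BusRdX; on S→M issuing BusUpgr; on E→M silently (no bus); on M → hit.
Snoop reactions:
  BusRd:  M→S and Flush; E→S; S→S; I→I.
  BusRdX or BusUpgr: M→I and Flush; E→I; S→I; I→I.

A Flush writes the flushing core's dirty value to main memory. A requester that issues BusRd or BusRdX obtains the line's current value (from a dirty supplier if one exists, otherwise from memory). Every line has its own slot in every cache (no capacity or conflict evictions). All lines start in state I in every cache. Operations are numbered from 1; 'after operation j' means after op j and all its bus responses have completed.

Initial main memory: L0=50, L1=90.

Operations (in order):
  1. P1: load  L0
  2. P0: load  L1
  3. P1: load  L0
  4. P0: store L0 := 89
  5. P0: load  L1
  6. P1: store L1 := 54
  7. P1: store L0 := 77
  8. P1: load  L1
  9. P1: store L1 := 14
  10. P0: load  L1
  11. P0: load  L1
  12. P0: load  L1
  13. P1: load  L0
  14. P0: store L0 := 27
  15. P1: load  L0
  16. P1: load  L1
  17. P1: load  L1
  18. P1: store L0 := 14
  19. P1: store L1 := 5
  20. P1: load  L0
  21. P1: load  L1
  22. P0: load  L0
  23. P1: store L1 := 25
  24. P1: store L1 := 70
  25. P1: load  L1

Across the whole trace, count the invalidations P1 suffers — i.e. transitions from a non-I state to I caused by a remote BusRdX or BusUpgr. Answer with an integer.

invalidations = 2

1. P1: load  L0  bus=[BusRd]  L0: P0=I P1=E  mem[L0]=50
2. P0: load  L1  bus=[BusRd]  L1: P0=E P1=I  mem[L1]=90
3. P1: load  L0  bus=[-]  L0: P0=I P1=E  mem[L0]=50
4. P0: store L0 := 89  bus=[BusRdX]  L0: P0=M P1=I  mem[L0]=50
5. P0: load  L1  bus=[-]  L1: P0=E P1=I  mem[L1]=90
6. P1: store L1 := 54  bus=[BusRdX]  L1: P0=I P1=M  mem[L1]=90
7. P1: store L0 := 77  bus=[BusRdX,Flush]  L0: P0=I P1=M  mem[L0]=89
8. P1: load  L1  bus=[-]  L1: P0=I P1=M  mem[L1]=90
9. P1: store L1 := 14  bus=[-]  L1: P0=I P1=M  mem[L1]=90
10. P0: load  L1  bus=[BusRd,Flush]  L1: P0=S P1=S  mem[L1]=14
11. P0: load  L1  bus=[-]  L1: P0=S P1=S  mem[L1]=14
12. P0: load  L1  bus=[-]  L1: P0=S P1=S  mem[L1]=14
13. P1: load  L0  bus=[-]  L0: P0=I P1=M  mem[L0]=89
14. P0: store L0 := 27  bus=[BusRdX,Flush]  L0: P0=M P1=I  mem[L0]=77
15. P1: load  L0  bus=[BusRd,Flush]  L0: P0=S P1=S  mem[L0]=27
16. P1: load  L1  bus=[-]  L1: P0=S P1=S  mem[L1]=14
17. P1: load  L1  bus=[-]  L1: P0=S P1=S  mem[L1]=14
18. P1: store L0 := 14  bus=[BusUpgr]  L0: P0=I P1=M  mem[L0]=27
19. P1: store L1 := 5  bus=[BusUpgr]  L1: P0=I P1=M  mem[L1]=14
20. P1: load  L0  bus=[-]  L0: P0=I P1=M  mem[L0]=27
21. P1: load  L1  bus=[-]  L1: P0=I P1=M  mem[L1]=14
22. P0: load  L0  bus=[BusRd,Flush]  L0: P0=S P1=S  mem[L0]=14
23. P1: store L1 := 25  bus=[-]  L1: P0=I P1=M  mem[L1]=14
24. P1: store L1 := 70  bus=[-]  L1: P0=I P1=M  mem[L1]=14
25. P1: load  L1  bus=[-]  L1: P0=I P1=M  mem[L1]=14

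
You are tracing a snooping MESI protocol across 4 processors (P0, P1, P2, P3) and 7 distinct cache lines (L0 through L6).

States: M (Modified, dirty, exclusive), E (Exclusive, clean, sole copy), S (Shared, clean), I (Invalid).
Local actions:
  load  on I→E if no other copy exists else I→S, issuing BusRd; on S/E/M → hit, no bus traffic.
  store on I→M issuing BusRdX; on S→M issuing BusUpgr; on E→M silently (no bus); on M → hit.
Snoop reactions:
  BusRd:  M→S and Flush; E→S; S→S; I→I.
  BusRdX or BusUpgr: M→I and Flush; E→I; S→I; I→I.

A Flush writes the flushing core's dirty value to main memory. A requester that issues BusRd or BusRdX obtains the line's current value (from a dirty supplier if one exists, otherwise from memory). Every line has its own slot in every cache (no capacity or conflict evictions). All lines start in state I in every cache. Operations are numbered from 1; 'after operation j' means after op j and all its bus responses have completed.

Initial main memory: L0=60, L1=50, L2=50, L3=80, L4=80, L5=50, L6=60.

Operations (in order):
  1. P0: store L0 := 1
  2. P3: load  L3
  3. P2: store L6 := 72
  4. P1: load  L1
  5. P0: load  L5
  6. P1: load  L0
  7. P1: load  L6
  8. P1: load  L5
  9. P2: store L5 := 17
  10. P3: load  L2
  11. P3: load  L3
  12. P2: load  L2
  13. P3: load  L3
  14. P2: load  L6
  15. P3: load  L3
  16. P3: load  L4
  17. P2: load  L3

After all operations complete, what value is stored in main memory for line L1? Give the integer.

[1] P0: store L0 := 1 | P0:M(1), P1:I, P2:I, P3:I | bus: BusRdX
[2] P3: load  L3 | P0:I, P1:I, P2:I, P3:E(80) | bus: BusRd
[3] P2: store L6 := 72 | P0:I, P1:I, P2:M(72), P3:I | bus: BusRdX
[4] P1: load  L1 | P0:I, P1:E(50), P2:I, P3:I | bus: BusRd
[5] P0: load  L5 | P0:E(50), P1:I, P2:I, P3:I | bus: BusRd
[6] P1: load  L0 | P0:S(1), P1:S(1), P2:I, P3:I | bus: BusRd,Flush
[7] P1: load  L6 | P0:I, P1:S(72), P2:S(72), P3:I | bus: BusRd,Flush
[8] P1: load  L5 | P0:S(50), P1:S(50), P2:I, P3:I | bus: BusRd
[9] P2: store L5 := 17 | P0:I, P1:I, P2:M(17), P3:I | bus: BusRdX
[10] P3: load  L2 | P0:I, P1:I, P2:I, P3:E(50) | bus: BusRd
[11] P3: load  L3 | P0:I, P1:I, P2:I, P3:E(80) | bus: none
[12] P2: load  L2 | P0:I, P1:I, P2:S(50), P3:S(50) | bus: BusRd
[13] P3: load  L3 | P0:I, P1:I, P2:I, P3:E(80) | bus: none
[14] P2: load  L6 | P0:I, P1:S(72), P2:S(72), P3:I | bus: none
[15] P3: load  L3 | P0:I, P1:I, P2:I, P3:E(80) | bus: none
[16] P3: load  L4 | P0:I, P1:I, P2:I, P3:E(80) | bus: BusRd
[17] P2: load  L3 | P0:I, P1:I, P2:S(80), P3:S(80) | bus: BusRd

memory[L1] = 50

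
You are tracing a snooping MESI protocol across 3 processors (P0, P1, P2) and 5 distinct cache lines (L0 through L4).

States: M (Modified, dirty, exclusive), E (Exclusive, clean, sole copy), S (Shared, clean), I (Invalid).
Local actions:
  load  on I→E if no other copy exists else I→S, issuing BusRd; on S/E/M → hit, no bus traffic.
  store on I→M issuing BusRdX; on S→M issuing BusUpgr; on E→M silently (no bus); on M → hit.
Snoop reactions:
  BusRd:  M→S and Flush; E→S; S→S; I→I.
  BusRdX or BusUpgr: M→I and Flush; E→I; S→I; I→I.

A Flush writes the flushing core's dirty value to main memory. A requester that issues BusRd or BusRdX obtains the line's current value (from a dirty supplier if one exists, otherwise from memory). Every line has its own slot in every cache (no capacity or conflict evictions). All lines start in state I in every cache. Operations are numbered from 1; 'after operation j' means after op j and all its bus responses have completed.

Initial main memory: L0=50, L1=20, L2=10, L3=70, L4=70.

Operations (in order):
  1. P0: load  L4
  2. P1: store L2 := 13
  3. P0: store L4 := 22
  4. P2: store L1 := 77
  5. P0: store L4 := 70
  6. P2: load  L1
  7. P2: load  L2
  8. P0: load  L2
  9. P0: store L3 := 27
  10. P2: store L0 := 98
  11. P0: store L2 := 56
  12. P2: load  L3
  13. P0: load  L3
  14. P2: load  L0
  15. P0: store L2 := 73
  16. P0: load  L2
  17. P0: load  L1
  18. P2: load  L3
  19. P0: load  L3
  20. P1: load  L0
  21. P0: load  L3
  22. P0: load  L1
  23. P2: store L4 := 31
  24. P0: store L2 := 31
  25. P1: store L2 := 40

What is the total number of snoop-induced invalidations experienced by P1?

invalidations = 1

  op1 P0: load  L4 → E/I/I on L4; bus BusRd; mem=70
  op2 P1: store L2 := 13 → I/M/I on L2; bus BusRdX; mem=10
  op3 P0: store L4 := 22 → M/I/I on L4; bus (none); mem=70
  op4 P2: store L1 := 77 → I/I/M on L1; bus BusRdX; mem=20
  op5 P0: store L4 := 70 → M/I/I on L4; bus (none); mem=70
  op6 P2: load  L1 → I/I/M on L1; bus (none); mem=20
  op7 P2: load  L2 → I/S/S on L2; bus BusRd Flush; mem=13
  op8 P0: load  L2 → S/S/S on L2; bus BusRd; mem=13
  op9 P0: store L3 := 27 → M/I/I on L3; bus BusRdX; mem=70
  op10 P2: store L0 := 98 → I/I/M on L0; bus BusRdX; mem=50
  op11 P0: store L2 := 56 → M/I/I on L2; bus BusUpgr; mem=13
  op12 P2: load  L3 → S/I/S on L3; bus BusRd Flush; mem=27
  op13 P0: load  L3 → S/I/S on L3; bus (none); mem=27
  op14 P2: load  L0 → I/I/M on L0; bus (none); mem=50
  op15 P0: store L2 := 73 → M/I/I on L2; bus (none); mem=13
  op16 P0: load  L2 → M/I/I on L2; bus (none); mem=13
  op17 P0: load  L1 → S/I/S on L1; bus BusRd Flush; mem=77
  op18 P2: load  L3 → S/I/S on L3; bus (none); mem=27
  op19 P0: load  L3 → S/I/S on L3; bus (none); mem=27
  op20 P1: load  L0 → I/S/S on L0; bus BusRd Flush; mem=98
  op21 P0: load  L3 → S/I/S on L3; bus (none); mem=27
  op22 P0: load  L1 → S/I/S on L1; bus (none); mem=77
  op23 P2: store L4 := 31 → I/I/M on L4; bus BusRdX Flush; mem=70
  op24 P0: store L2 := 31 → M/I/I on L2; bus (none); mem=13
  op25 P1: store L2 := 40 → I/M/I on L2; bus BusRdX Flush; mem=31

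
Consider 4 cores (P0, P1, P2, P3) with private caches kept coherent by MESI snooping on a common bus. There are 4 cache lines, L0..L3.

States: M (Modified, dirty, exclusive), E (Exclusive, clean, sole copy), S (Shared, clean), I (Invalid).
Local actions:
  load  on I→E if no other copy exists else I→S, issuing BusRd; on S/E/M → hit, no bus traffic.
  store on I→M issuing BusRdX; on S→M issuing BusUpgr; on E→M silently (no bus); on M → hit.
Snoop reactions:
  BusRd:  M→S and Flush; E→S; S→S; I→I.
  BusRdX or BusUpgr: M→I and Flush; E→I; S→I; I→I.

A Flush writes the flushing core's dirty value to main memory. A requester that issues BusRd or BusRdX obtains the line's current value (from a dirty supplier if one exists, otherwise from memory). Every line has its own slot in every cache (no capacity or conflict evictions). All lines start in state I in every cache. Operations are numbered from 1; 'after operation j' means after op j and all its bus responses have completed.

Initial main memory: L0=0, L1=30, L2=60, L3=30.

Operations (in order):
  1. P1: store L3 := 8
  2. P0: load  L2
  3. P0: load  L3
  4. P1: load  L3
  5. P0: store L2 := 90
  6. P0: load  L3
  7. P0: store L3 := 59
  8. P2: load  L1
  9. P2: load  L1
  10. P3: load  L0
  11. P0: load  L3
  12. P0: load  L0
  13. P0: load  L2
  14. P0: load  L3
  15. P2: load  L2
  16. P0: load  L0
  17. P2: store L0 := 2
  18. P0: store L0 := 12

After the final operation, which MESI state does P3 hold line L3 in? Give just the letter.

1. P1: store L3 := 8  bus=[BusRdX]  L3: P0=I P1=M P2=I P3=I  mem[L3]=30
2. P0: load  L2  bus=[BusRd]  L2: P0=E P1=I P2=I P3=I  mem[L2]=60
3. P0: load  L3  bus=[BusRd,Flush]  L3: P0=S P1=S P2=I P3=I  mem[L3]=8
4. P1: load  L3  bus=[-]  L3: P0=S P1=S P2=I P3=I  mem[L3]=8
5. P0: store L2 := 90  bus=[-]  L2: P0=M P1=I P2=I P3=I  mem[L2]=60
6. P0: load  L3  bus=[-]  L3: P0=S P1=S P2=I P3=I  mem[L3]=8
7. P0: store L3 := 59  bus=[BusUpgr]  L3: P0=M P1=I P2=I P3=I  mem[L3]=8
8. P2: load  L1  bus=[BusRd]  L1: P0=I P1=I P2=E P3=I  mem[L1]=30
9. P2: load  L1  bus=[-]  L1: P0=I P1=I P2=E P3=I  mem[L1]=30
10. P3: load  L0  bus=[BusRd]  L0: P0=I P1=I P2=I P3=E  mem[L0]=0
11. P0: load  L3  bus=[-]  L3: P0=M P1=I P2=I P3=I  mem[L3]=8
12. P0: load  L0  bus=[BusRd]  L0: P0=S P1=I P2=I P3=S  mem[L0]=0
13. P0: load  L2  bus=[-]  L2: P0=M P1=I P2=I P3=I  mem[L2]=60
14. P0: load  L3  bus=[-]  L3: P0=M P1=I P2=I P3=I  mem[L3]=8
15. P2: load  L2  bus=[BusRd,Flush]  L2: P0=S P1=I P2=S P3=I  mem[L2]=90
16. P0: load  L0  bus=[-]  L0: P0=S P1=I P2=I P3=S  mem[L0]=0
17. P2: store L0 := 2  bus=[BusRdX]  L0: P0=I P1=I P2=M P3=I  mem[L0]=0
18. P0: store L0 := 12  bus=[BusRdX,Flush]  L0: P0=M P1=I P2=I P3=I  mem[L0]=2

state = I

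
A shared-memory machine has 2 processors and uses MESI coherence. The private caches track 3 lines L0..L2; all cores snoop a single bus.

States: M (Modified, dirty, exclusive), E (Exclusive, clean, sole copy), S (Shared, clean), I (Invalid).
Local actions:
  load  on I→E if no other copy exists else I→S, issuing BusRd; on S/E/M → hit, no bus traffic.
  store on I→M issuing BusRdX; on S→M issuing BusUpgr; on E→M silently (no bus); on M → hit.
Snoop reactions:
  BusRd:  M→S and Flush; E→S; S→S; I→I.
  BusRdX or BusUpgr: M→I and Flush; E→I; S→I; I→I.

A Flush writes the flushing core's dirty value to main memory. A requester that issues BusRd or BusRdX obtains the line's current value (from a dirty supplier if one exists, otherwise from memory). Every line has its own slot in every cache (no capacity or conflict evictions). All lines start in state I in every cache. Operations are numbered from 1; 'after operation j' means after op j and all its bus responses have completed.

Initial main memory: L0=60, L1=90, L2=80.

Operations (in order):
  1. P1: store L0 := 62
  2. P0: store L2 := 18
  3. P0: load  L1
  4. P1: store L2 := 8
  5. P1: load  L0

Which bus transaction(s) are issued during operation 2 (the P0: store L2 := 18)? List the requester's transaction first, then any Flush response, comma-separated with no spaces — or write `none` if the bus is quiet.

bus = BusRdX

step 1: P1: store L0 := 62  ⟶  IM  (L0)  txn=BusRdX  M[L0]=60
step 2: P0: store L2 := 18  ⟶  MI  (L2)  txn=BusRdX  M[L2]=80
step 3: P0: load  L1  ⟶  EI  (L1)  txn=BusRd  M[L1]=90
step 4: P1: store L2 := 8  ⟶  IM  (L2)  txn=BusRdX+Flush  M[L2]=18
step 5: P1: load  L0  ⟶  IM  (L0)  txn=∅  M[L0]=60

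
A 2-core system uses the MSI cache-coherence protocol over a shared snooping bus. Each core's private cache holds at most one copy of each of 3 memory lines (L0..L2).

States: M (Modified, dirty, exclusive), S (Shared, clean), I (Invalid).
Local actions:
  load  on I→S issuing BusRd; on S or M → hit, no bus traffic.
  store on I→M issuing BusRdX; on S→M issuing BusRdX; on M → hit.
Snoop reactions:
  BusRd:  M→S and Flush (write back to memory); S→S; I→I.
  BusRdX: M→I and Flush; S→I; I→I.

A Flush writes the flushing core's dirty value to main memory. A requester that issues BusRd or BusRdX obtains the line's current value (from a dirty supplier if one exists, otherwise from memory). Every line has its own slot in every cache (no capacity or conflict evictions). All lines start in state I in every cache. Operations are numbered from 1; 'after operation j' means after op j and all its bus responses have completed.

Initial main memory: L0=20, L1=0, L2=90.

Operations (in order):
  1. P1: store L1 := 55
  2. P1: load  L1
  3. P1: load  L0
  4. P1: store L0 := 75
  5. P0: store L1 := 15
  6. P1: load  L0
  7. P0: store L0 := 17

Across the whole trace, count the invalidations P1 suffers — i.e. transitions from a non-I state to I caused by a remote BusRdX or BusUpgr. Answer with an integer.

invalidations = 2

  op1 P1: store L1 := 55 → I/M on L1; bus BusRdX; mem=0
  op2 P1: load  L1 → I/M on L1; bus (none); mem=0
  op3 P1: load  L0 → I/S on L0; bus BusRd; mem=20
  op4 P1: store L0 := 75 → I/M on L0; bus BusRdX; mem=20
  op5 P0: store L1 := 15 → M/I on L1; bus BusRdX Flush; mem=55
  op6 P1: load  L0 → I/M on L0; bus (none); mem=20
  op7 P0: store L0 := 17 → M/I on L0; bus BusRdX Flush; mem=75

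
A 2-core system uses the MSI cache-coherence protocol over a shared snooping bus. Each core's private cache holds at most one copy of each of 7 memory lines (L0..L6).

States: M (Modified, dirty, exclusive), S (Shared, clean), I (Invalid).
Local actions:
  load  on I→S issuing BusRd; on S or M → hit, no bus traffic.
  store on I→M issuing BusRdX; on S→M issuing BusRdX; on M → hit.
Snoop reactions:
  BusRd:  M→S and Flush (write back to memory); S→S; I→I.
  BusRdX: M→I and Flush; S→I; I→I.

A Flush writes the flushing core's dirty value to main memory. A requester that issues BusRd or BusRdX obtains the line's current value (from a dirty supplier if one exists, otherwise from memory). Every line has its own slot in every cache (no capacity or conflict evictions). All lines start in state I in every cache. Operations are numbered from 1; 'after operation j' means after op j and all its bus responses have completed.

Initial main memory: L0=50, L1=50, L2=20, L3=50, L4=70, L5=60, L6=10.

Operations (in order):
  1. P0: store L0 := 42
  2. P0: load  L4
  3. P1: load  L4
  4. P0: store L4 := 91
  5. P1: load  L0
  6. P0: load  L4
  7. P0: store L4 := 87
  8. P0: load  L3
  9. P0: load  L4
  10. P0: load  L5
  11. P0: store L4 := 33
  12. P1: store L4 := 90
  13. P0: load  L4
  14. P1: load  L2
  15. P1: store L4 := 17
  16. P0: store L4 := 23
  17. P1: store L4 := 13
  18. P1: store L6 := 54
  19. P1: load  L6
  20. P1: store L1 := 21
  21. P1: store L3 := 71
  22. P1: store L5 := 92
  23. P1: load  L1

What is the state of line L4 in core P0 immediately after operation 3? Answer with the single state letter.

[1] P0: store L0 := 42 | P0:M(42), P1:I | bus: BusRdX
[2] P0: load  L4 | P0:S(70), P1:I | bus: BusRd
[3] P1: load  L4 | P0:S(70), P1:S(70) | bus: BusRd
[4] P0: store L4 := 91 | P0:M(91), P1:I | bus: BusRdX
[5] P1: load  L0 | P0:S(42), P1:S(42) | bus: BusRd,Flush
[6] P0: load  L4 | P0:M(91), P1:I | bus: none
[7] P0: store L4 := 87 | P0:M(87), P1:I | bus: none
[8] P0: load  L3 | P0:S(50), P1:I | bus: BusRd
[9] P0: load  L4 | P0:M(87), P1:I | bus: none
[10] P0: load  L5 | P0:S(60), P1:I | bus: BusRd
[11] P0: store L4 := 33 | P0:M(33), P1:I | bus: none
[12] P1: store L4 := 90 | P0:I, P1:M(90) | bus: BusRdX,Flush
[13] P0: load  L4 | P0:S(90), P1:S(90) | bus: BusRd,Flush
[14] P1: load  L2 | P0:I, P1:S(20) | bus: BusRd
[15] P1: store L4 := 17 | P0:I, P1:M(17) | bus: BusRdX
[16] P0: store L4 := 23 | P0:M(23), P1:I | bus: BusRdX,Flush
[17] P1: store L4 := 13 | P0:I, P1:M(13) | bus: BusRdX,Flush
[18] P1: store L6 := 54 | P0:I, P1:M(54) | bus: BusRdX
[19] P1: load  L6 | P0:I, P1:M(54) | bus: none
[20] P1: store L1 := 21 | P0:I, P1:M(21) | bus: BusRdX
[21] P1: store L3 := 71 | P0:I, P1:M(71) | bus: BusRdX
[22] P1: store L5 := 92 | P0:I, P1:M(92) | bus: BusRdX
[23] P1: load  L1 | P0:I, P1:M(21) | bus: none

state = S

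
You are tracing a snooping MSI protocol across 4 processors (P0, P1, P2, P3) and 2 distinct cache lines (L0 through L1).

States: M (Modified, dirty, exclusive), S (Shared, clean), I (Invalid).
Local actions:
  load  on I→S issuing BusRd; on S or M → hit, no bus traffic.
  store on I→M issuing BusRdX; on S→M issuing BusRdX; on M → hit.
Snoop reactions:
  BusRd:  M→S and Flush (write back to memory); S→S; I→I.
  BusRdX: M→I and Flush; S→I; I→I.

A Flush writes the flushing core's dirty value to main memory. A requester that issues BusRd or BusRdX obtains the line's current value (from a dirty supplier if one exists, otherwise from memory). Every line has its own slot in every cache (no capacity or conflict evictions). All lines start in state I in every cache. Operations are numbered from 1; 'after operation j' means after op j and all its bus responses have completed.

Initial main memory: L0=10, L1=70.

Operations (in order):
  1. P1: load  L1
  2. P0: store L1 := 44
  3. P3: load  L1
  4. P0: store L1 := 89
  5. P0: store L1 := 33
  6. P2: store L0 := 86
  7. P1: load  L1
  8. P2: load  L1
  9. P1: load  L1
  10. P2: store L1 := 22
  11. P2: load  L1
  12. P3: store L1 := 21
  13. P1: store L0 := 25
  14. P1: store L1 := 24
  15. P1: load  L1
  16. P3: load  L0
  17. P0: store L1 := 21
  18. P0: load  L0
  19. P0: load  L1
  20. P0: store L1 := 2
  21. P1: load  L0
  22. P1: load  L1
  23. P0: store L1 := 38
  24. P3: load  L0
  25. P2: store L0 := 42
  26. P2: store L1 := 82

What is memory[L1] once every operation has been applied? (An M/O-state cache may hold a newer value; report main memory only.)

1. P1: load  L1  bus=[BusRd]  L1: P0=I P1=S P2=I P3=I  mem[L1]=70
2. P0: store L1 := 44  bus=[BusRdX]  L1: P0=M P1=I P2=I P3=I  mem[L1]=70
3. P3: load  L1  bus=[BusRd,Flush]  L1: P0=S P1=I P2=I P3=S  mem[L1]=44
4. P0: store L1 := 89  bus=[BusRdX]  L1: P0=M P1=I P2=I P3=I  mem[L1]=44
5. P0: store L1 := 33  bus=[-]  L1: P0=M P1=I P2=I P3=I  mem[L1]=44
6. P2: store L0 := 86  bus=[BusRdX]  L0: P0=I P1=I P2=M P3=I  mem[L0]=10
7. P1: load  L1  bus=[BusRd,Flush]  L1: P0=S P1=S P2=I P3=I  mem[L1]=33
8. P2: load  L1  bus=[BusRd]  L1: P0=S P1=S P2=S P3=I  mem[L1]=33
9. P1: load  L1  bus=[-]  L1: P0=S P1=S P2=S P3=I  mem[L1]=33
10. P2: store L1 := 22  bus=[BusRdX]  L1: P0=I P1=I P2=M P3=I  mem[L1]=33
11. P2: load  L1  bus=[-]  L1: P0=I P1=I P2=M P3=I  mem[L1]=33
12. P3: store L1 := 21  bus=[BusRdX,Flush]  L1: P0=I P1=I P2=I P3=M  mem[L1]=22
13. P1: store L0 := 25  bus=[BusRdX,Flush]  L0: P0=I P1=M P2=I P3=I  mem[L0]=86
14. P1: store L1 := 24  bus=[BusRdX,Flush]  L1: P0=I P1=M P2=I P3=I  mem[L1]=21
15. P1: load  L1  bus=[-]  L1: P0=I P1=M P2=I P3=I  mem[L1]=21
16. P3: load  L0  bus=[BusRd,Flush]  L0: P0=I P1=S P2=I P3=S  mem[L0]=25
17. P0: store L1 := 21  bus=[BusRdX,Flush]  L1: P0=M P1=I P2=I P3=I  mem[L1]=24
18. P0: load  L0  bus=[BusRd]  L0: P0=S P1=S P2=I P3=S  mem[L0]=25
19. P0: load  L1  bus=[-]  L1: P0=M P1=I P2=I P3=I  mem[L1]=24
20. P0: store L1 := 2  bus=[-]  L1: P0=M P1=I P2=I P3=I  mem[L1]=24
21. P1: load  L0  bus=[-]  L0: P0=S P1=S P2=I P3=S  mem[L0]=25
22. P1: load  L1  bus=[BusRd,Flush]  L1: P0=S P1=S P2=I P3=I  mem[L1]=2
23. P0: store L1 := 38  bus=[BusRdX]  L1: P0=M P1=I P2=I P3=I  mem[L1]=2
24. P3: load  L0  bus=[-]  L0: P0=S P1=S P2=I P3=S  mem[L0]=25
25. P2: store L0 := 42  bus=[BusRdX]  L0: P0=I P1=I P2=M P3=I  mem[L0]=25
26. P2: store L1 := 82  bus=[BusRdX,Flush]  L1: P0=I P1=I P2=M P3=I  mem[L1]=38

memory[L1] = 38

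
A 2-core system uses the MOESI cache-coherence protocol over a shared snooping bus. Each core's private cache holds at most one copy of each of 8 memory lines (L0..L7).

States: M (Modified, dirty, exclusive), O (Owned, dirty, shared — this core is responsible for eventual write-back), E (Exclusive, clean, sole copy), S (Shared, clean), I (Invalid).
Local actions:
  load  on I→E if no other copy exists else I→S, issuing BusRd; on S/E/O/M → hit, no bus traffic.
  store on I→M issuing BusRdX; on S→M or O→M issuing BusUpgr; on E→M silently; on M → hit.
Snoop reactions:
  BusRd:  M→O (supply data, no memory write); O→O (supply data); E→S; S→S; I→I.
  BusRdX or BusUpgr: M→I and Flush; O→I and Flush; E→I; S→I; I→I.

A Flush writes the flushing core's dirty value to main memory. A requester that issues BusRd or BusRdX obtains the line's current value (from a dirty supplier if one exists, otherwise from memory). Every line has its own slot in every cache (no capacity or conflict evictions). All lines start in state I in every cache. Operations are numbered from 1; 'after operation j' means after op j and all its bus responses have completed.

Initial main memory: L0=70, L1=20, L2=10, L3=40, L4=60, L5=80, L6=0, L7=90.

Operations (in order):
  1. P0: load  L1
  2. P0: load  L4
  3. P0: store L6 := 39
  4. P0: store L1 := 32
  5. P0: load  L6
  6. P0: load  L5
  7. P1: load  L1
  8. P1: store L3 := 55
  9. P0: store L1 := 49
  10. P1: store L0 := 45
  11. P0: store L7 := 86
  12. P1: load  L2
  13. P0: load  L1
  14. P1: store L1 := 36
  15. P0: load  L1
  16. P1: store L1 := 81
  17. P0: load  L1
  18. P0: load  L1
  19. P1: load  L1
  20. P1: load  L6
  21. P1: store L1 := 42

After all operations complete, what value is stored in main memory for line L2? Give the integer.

1. P0: load  L1  bus=[BusRd]  L1: P0=E P1=I  mem[L1]=20
2. P0: load  L4  bus=[BusRd]  L4: P0=E P1=I  mem[L4]=60
3. P0: store L6 := 39  bus=[BusRdX]  L6: P0=M P1=I  mem[L6]=0
4. P0: store L1 := 32  bus=[-]  L1: P0=M P1=I  mem[L1]=20
5. P0: load  L6  bus=[-]  L6: P0=M P1=I  mem[L6]=0
6. P0: load  L5  bus=[BusRd]  L5: P0=E P1=I  mem[L5]=80
7. P1: load  L1  bus=[BusRd]  L1: P0=O P1=S  mem[L1]=20
8. P1: store L3 := 55  bus=[BusRdX]  L3: P0=I P1=M  mem[L3]=40
9. P0: store L1 := 49  bus=[BusUpgr]  L1: P0=M P1=I  mem[L1]=20
10. P1: store L0 := 45  bus=[BusRdX]  L0: P0=I P1=M  mem[L0]=70
11. P0: store L7 := 86  bus=[BusRdX]  L7: P0=M P1=I  mem[L7]=90
12. P1: load  L2  bus=[BusRd]  L2: P0=I P1=E  mem[L2]=10
13. P0: load  L1  bus=[-]  L1: P0=M P1=I  mem[L1]=20
14. P1: store L1 := 36  bus=[BusRdX,Flush]  L1: P0=I P1=M  mem[L1]=49
15. P0: load  L1  bus=[BusRd]  L1: P0=S P1=O  mem[L1]=49
16. P1: store L1 := 81  bus=[BusUpgr]  L1: P0=I P1=M  mem[L1]=49
17. P0: load  L1  bus=[BusRd]  L1: P0=S P1=O  mem[L1]=49
18. P0: load  L1  bus=[-]  L1: P0=S P1=O  mem[L1]=49
19. P1: load  L1  bus=[-]  L1: P0=S P1=O  mem[L1]=49
20. P1: load  L6  bus=[BusRd]  L6: P0=O P1=S  mem[L6]=0
21. P1: store L1 := 42  bus=[BusUpgr]  L1: P0=I P1=M  mem[L1]=49

memory[L2] = 10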